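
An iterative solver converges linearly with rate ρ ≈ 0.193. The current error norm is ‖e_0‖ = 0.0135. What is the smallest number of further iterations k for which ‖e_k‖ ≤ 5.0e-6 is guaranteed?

After k steps, ‖e_k‖ ≈ 0.0135·0.193^k.
Need 0.193^k ≤ 5.0e-6/0.0135 = 0.00037037.
k ≥ ln(0.00037037)/ln(0.193) = -7.9010/-1.64507 = 4.803.
Smallest integer k = 5.

5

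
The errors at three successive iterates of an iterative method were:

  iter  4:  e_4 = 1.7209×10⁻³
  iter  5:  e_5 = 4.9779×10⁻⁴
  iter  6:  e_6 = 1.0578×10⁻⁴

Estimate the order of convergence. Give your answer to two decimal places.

1.25

p ≈ ln(e_6/e_5) / ln(e_5/e_4)
  = ln(1.0578×10⁻⁴/4.9779×10⁻⁴) / ln(4.9779×10⁻⁴/1.7209×10⁻³)
  = ln(0.212499) / ln(0.289261)
  = -1.54882 / -1.24043 ≈ 1.24862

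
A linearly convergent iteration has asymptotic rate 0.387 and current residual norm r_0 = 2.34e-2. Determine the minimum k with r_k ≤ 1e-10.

21

After k steps, r_k ≈ 2.34e-2·0.387^k.
Need 0.387^k ≤ 1e-10/2.34e-2 = 4.2735e-09.
k ≥ ln(4.2735e-09)/ln(0.387) = -19.2708/-0.94933 = 20.299.
Smallest integer k = 21.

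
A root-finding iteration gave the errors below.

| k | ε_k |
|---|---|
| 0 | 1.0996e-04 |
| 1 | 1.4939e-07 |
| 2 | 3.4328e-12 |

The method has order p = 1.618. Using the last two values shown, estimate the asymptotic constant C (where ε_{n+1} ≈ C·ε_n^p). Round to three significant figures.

C ≈ ε_2 / ε_1^1.618
  = 3.4328e-12 / (1.4939e-07)^1.618
  = 3.4328e-12 / 9.03758e-12 ≈ 0.37984

0.380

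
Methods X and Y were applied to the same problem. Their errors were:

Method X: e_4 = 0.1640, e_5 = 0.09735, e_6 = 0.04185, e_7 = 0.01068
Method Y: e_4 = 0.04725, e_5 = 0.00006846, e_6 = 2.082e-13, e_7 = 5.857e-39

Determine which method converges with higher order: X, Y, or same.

Method X: p ≈ ln(0.01068/0.04185)/ln(0.04185/0.09735) ≈ 1.62.
Method Y: p ≈ ln(5.857e-39/2.082e-13)/ln(2.082e-13/0.00006846) ≈ 3.00.
Method Y has the higher order (≈3.0 vs ≈1.6).

Y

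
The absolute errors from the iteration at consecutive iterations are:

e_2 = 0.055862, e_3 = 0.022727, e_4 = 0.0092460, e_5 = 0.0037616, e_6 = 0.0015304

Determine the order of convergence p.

Consecutive ratios: e_6/e_5 = 0.0015304/0.0037616 = 0.406848, e_5/e_4 = 0.0037616/0.0092460 = 0.406835.
p ≈ ln(0.406848)/ln(0.406835) = -0.8993/-0.8993 ≈ 1.00.
So the convergence is linear (order 1).

1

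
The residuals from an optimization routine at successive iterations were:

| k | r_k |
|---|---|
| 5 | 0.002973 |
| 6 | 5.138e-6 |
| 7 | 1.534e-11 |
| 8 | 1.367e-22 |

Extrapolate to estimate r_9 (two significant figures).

First estimate the order: p ≈ ln(r_8/r_7) / ln(r_7/r_6) = ln(1.367e-22/1.534e-11)/ln(1.534e-11/5.138e-6) = ln(8.91134e-12)/ln(2.9856e-06) ≈ 2.0000.
Then r_9 ≈ r_8·(r_8/r_7)^p = 1.367e-22·(8.91134e-12)^2.0000 = 1.367e-22·7.9412e-23 ≈ 1.086e-44.

1.1e-44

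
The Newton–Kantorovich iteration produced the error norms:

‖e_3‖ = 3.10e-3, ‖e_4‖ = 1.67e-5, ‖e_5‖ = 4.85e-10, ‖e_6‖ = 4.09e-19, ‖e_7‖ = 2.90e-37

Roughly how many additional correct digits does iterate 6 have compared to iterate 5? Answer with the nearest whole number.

Digits gained ≈ log₁₀(‖e_5‖/‖e_6‖) = log₁₀(4.85e-10/4.09e-19) = log₁₀(1.18582e+09) ≈ 9.074.

9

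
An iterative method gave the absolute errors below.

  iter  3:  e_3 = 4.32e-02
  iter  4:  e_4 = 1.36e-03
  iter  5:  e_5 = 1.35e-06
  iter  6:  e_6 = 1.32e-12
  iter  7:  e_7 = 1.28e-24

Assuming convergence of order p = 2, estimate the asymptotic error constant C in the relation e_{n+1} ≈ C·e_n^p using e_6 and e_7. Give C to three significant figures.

0.735

C ≈ e_7 / e_6^2
  = 1.28e-24 / (1.32e-12)^2
  = 1.28e-24 / 1.7424e-24 ≈ 0.73462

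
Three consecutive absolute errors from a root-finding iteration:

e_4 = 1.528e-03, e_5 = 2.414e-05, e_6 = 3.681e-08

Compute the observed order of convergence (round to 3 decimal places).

1.564

p ≈ ln(e_6/e_5) / ln(e_5/e_4)
  = ln(3.681e-08/2.414e-05) / ln(2.414e-05/1.528e-03)
  = ln(0.00152486) / ln(0.0157984)
  = -6.485853 / -4.147847 ≈ 1.563667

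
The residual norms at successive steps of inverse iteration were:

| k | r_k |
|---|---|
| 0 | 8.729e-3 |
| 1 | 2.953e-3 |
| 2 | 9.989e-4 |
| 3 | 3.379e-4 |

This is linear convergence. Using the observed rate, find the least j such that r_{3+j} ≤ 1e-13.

Rate ρ ≈ r_3/r_2 = 3.379e-4/9.989e-4 = 0.3383.
After j more steps, r_{3+j} ≈ 3.379e-4·ρ^j; need ρ^j ≤ 1e-13/3.379e-4 = 2.95946e-10.
j ≥ ln(2.95946e-10)/ln(0.3383) = -21.9408/-1.08382 = 20.244.
So 21 more iterations are needed.

21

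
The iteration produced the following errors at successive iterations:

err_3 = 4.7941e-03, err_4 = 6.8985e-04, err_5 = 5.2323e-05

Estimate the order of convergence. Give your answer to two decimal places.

p ≈ ln(err_5/err_4) / ln(err_4/err_3)
  = ln(5.2323e-05/6.8985e-04) / ln(6.8985e-04/4.7941e-03)
  = ln(0.0758469) / ln(0.143896)
  = -2.57904 / -1.93866 ≈ 1.33032

1.33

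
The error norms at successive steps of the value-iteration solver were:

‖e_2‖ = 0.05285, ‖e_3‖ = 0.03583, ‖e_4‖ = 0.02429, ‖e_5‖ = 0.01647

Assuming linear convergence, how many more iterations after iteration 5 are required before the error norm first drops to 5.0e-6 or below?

Rate ρ ≈ ‖e_5‖/‖e_4‖ = 0.01647/0.02429 = 0.6781.
After j more steps, ‖e_{5+j}‖ ≈ 0.01647·ρ^j; need ρ^j ≤ 5.0e-6/0.01647 = 0.000303582.
j ≥ ln(0.000303582)/ln(0.6781) = -8.0999/-0.38846 = 20.851.
So 21 more iterations are needed.

21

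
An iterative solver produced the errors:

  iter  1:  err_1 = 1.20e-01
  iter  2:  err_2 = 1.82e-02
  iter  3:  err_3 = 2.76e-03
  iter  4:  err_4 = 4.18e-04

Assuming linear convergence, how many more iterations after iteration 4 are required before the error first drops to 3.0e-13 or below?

Rate ρ ≈ err_4/err_3 = 4.18e-04/2.76e-03 = 0.1514.
After j more steps, err_{4+j} ≈ 4.18e-04·ρ^j; need ρ^j ≤ 3.0e-13/4.18e-04 = 7.17703e-10.
j ≥ ln(7.17703e-10)/ln(0.1514) = -21.0550/-1.88783 = 11.153.
So 12 more iterations are needed.

12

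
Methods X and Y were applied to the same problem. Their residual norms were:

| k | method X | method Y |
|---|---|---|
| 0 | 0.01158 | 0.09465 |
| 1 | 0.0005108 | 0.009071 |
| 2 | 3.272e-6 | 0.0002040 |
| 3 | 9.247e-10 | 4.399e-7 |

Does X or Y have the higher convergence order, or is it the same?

Method X: p ≈ ln(9.247e-10/3.272e-6)/ln(3.272e-6/0.0005108) ≈ 1.62.
Method Y: p ≈ ln(4.399e-7/0.0002040)/ln(0.0002040/0.009071) ≈ 1.62.
Both orders ≈ 1.6 — effectively the same.

same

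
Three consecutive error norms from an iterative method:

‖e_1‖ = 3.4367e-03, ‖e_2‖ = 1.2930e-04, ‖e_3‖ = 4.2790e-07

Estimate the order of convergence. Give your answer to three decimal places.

p ≈ ln(‖e_3‖/‖e_2‖) / ln(‖e_2‖/‖e_1‖)
  = ln(4.2790e-07/1.2930e-04) / ln(1.2930e-04/3.4367e-03)
  = ln(0.00330936) / ln(0.0376233)
  = -5.711000 / -3.280132 ≈ 1.741088

1.741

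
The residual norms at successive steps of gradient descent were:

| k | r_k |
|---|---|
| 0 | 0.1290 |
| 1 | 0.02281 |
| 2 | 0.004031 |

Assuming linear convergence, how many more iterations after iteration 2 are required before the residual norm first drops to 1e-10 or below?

11

Rate ρ ≈ r_2/r_1 = 0.004031/0.02281 = 0.1767.
After j more steps, r_{2+j} ≈ 0.004031·ρ^j; need ρ^j ≤ 1e-10/0.004031 = 2.48077e-08.
j ≥ ln(2.48077e-08)/ln(0.1767) = -17.5121/-1.73330 = 10.103.
So 11 more iterations are needed.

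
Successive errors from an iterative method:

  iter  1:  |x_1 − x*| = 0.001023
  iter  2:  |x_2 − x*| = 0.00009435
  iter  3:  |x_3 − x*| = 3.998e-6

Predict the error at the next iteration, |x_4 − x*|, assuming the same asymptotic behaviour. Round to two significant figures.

6.0e-8

First estimate the order: p ≈ ln(|x_3 − x*|/|x_2 − x*|) / ln(|x_2 − x*|/|x_1 − x*|) = ln(3.998e-6/0.00009435)/ln(0.00009435/0.001023) = ln(0.0423741)/ln(0.0922287) ≈ 1.3263.
Then |x_4 − x*| ≈ |x_3 − x*|·(|x_3 − x*|/|x_2 − x*|)^p = 3.998e-6·(0.0423741)^1.3263 = 3.998e-6·0.0151051 ≈ 6.039e-08.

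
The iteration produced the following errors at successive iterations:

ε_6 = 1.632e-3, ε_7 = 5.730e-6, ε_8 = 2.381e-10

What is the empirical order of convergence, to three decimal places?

p ≈ ln(ε_8/ε_7) / ln(ε_7/ε_6)
  = ln(2.381e-10/5.730e-6) / ln(5.730e-6/1.632e-3)
  = ln(4.15532e-05) / ln(0.00351103)
  = -10.088536 / -5.651846 ≈ 1.784998

1.785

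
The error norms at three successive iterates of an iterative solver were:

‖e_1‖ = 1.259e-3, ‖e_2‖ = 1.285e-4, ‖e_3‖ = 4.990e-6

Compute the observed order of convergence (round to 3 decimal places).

1.423

p ≈ ln(‖e_3‖/‖e_2‖) / ln(‖e_2‖/‖e_1‖)
  = ln(4.990e-6/1.285e-4) / ln(1.285e-4/1.259e-3)
  = ln(0.0388327) / ln(0.102065)
  = -3.248493 / -2.282145 ≈ 1.423438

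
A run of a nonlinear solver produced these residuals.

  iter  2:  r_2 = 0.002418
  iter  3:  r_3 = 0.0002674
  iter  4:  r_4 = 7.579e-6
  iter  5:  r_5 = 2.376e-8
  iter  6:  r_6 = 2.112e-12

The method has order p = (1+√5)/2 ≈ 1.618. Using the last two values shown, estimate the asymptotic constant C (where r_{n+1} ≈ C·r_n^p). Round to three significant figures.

4.58

C ≈ r_6 / r_5^1.618
  = 2.112e-12 / (2.376e-8)^1.618
  = 2.112e-12 / 4.61445e-13 ≈ 4.5769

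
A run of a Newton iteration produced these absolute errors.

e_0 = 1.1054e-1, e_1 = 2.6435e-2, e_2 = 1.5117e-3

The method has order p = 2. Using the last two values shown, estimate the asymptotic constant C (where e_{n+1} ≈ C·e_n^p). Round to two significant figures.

2.2

C ≈ e_2 / e_1^2
  = 1.5117e-3 / (2.6435e-2)^2
  = 1.5117e-3 / 0.000698809 ≈ 2.1633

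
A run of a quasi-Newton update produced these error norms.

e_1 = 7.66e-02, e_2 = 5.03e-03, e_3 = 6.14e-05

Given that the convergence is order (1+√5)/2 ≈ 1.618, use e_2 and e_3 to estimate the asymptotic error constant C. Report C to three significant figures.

C ≈ e_3 / e_2^1.618
  = 6.14e-05 / (5.03e-03)^1.618
  = 6.14e-05 / 0.000191046 ≈ 0.32139

0.321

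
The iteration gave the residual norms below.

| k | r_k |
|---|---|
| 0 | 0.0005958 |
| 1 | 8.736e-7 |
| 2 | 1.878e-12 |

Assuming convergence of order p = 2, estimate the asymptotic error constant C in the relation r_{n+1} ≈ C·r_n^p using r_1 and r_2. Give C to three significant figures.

2.46

C ≈ r_2 / r_1^2
  = 1.878e-12 / (8.736e-7)^2
  = 1.878e-12 / 7.63177e-13 ≈ 2.4608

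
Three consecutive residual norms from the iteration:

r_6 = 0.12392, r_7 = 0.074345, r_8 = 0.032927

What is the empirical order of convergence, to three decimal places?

p ≈ ln(r_8/r_7) / ln(r_7/r_6)
  = ln(0.032927/0.074345) / ln(0.074345/0.12392)
  = ln(0.442895) / ln(0.599944)
  = -0.814423 / -0.510919 ≈ 1.594035

1.594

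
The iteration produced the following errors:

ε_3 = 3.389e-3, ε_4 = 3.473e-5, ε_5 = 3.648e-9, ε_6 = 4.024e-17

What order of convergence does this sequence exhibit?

2

Consecutive ratios: ε_6/ε_5 = 4.024e-17/3.648e-9 = 1.10307e-08, ε_5/ε_4 = 3.648e-9/3.473e-5 = 0.000105039.
p ≈ ln(1.10307e-08)/ln(0.000105039) = -18.3226/-9.1612 ≈ 2.00.
So the convergence is quadratic (order 2).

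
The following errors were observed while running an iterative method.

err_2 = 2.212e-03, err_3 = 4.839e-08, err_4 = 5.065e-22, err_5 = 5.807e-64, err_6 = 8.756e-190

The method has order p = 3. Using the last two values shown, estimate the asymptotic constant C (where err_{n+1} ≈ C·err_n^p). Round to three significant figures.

4.47

C ≈ err_6 / err_5^3
  = 8.756e-190 / (5.807e-64)^3
  = 8.756e-190 / 1.95819e-190 ≈ 4.4715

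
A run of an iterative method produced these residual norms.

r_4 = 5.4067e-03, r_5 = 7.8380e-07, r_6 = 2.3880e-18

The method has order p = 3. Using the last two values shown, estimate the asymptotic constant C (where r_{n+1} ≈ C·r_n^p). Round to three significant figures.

C ≈ r_6 / r_5^3
  = 2.3880e-18 / (7.8380e-07)^3
  = 2.3880e-18 / 4.81522e-19 ≈ 4.9593

4.96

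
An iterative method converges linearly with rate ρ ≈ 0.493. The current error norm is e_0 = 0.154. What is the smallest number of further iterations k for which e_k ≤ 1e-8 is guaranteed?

After k steps, e_k ≈ 0.154·0.493^k.
Need 0.493^k ≤ 1e-8/0.154 = 6.49351e-08.
k ≥ ln(6.49351e-08)/ln(0.493) = -16.5499/-0.70725 = 23.400.
Smallest integer k = 24.

24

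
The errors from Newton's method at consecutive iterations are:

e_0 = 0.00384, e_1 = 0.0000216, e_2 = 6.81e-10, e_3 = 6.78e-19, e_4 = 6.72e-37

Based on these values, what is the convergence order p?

2

Consecutive ratios: e_4/e_3 = 6.72e-37/6.78e-19 = 9.9115e-19, e_3/e_2 = 6.78e-19/6.81e-10 = 9.95595e-10.
p ≈ ln(9.9115e-19)/ln(9.95595e-10) = -41.4554/-20.7277 ≈ 2.00.
So the convergence is quadratic (order 2).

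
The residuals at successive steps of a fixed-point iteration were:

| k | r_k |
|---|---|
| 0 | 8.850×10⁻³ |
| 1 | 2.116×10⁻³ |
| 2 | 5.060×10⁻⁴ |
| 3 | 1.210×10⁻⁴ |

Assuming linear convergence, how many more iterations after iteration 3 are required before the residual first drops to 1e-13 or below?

Rate ρ ≈ r_3/r_2 = 1.210×10⁻⁴/5.060×10⁻⁴ = 0.2391.
After j more steps, r_{3+j} ≈ 1.210×10⁻⁴·ρ^j; need ρ^j ≤ 1e-13/1.210×10⁻⁴ = 8.26446e-10.
j ≥ ln(8.26446e-10)/ln(0.2391) = -20.9139/-1.43087 = 14.616.
So 15 more iterations are needed.

15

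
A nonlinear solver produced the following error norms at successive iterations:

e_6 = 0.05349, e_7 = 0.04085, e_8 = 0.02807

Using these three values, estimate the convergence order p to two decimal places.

p ≈ ln(e_8/e_7) / ln(e_7/e_6)
  = ln(0.02807/0.04085) / ln(0.04085/0.05349)
  = ln(0.687148) / ln(0.763694)
  = -0.37521 / -0.26959 ≈ 1.39178

1.39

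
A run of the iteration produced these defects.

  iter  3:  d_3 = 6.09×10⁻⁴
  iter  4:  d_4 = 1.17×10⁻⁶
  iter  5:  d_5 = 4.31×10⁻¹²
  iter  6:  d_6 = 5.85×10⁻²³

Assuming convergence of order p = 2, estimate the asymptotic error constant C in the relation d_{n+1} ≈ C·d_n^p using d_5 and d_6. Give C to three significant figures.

C ≈ d_6 / d_5^2
  = 5.85×10⁻²³ / (4.31×10⁻¹²)^2
  = 5.85×10⁻²³ / 1.85761e-23 ≈ 3.1492

3.15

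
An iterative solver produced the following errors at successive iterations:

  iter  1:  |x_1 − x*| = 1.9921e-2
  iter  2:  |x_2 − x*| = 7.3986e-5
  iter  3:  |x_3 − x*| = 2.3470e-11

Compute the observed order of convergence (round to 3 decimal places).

2.674

p ≈ ln(|x_3 − x*|/|x_2 − x*|) / ln(|x_2 − x*|/|x_1 − x*|)
  = ln(2.3470e-11/7.3986e-5) / ln(7.3986e-5/1.9921e-2)
  = ln(3.17222e-07) / ln(0.00371397)
  = -14.963664 / -5.595654 ≈ 2.674158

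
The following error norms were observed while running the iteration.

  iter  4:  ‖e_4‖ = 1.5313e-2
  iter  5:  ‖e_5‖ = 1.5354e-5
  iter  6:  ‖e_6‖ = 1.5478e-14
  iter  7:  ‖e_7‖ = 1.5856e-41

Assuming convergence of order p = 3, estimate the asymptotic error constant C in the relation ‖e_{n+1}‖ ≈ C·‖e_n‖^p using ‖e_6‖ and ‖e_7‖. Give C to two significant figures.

4.3

C ≈ ‖e_7‖ / ‖e_6‖^3
  = 1.5856e-41 / (1.5478e-14)^3
  = 1.5856e-41 / 3.70804e-42 ≈ 4.2761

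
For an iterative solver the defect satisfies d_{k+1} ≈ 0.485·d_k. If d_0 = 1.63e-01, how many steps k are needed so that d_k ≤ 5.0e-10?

28

After k steps, d_k ≈ 1.63e-01·0.485^k.
Need 0.485^k ≤ 5.0e-10/1.63e-01 = 3.06748e-09.
k ≥ ln(3.06748e-09)/ln(0.485) = -19.6024/-0.72361 = 27.090.
Smallest integer k = 28.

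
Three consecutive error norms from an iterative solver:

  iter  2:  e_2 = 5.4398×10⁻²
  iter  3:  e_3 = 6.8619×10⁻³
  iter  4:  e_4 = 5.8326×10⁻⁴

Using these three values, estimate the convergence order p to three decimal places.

p ≈ ln(e_4/e_3) / ln(e_3/e_2)
  = ln(5.8326×10⁻⁴/6.8619×10⁻³) / ln(6.8619×10⁻³/5.4398×10⁻²)
  = ln(0.0849998) / ln(0.126143)
  = -2.465106 / -2.070339 ≈ 1.190677

1.191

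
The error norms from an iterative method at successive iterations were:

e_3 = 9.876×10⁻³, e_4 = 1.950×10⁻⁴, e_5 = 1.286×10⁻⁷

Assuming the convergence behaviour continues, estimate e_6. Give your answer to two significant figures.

1.5e-13

First estimate the order: p ≈ ln(e_5/e_4) / ln(e_4/e_3) = ln(1.286×10⁻⁷/1.950×10⁻⁴)/ln(1.950×10⁻⁴/9.876×10⁻³) = ln(0.000659487)/ln(0.0197448) ≈ 1.8661.
Then e_6 ≈ e_5·(e_5/e_4)^p = 1.286×10⁻⁷·(0.000659487)^1.8661 = 1.286×10⁻⁷·1.15963e-06 ≈ 1.491e-13.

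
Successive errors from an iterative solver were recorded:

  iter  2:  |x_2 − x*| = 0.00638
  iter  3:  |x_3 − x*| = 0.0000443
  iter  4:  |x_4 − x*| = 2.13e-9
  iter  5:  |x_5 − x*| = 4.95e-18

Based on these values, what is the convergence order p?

2

Consecutive ratios: |x_5 − x*|/|x_4 − x*| = 4.95e-18/2.13e-9 = 2.32394e-09, |x_4 − x*|/|x_3 − x*| = 2.13e-9/0.0000443 = 4.80813e-05.
p ≈ ln(2.32394e-09)/ln(4.80813e-05) = -19.8800/-9.9426 ≈ 2.00.
So the convergence is quadratic (order 2).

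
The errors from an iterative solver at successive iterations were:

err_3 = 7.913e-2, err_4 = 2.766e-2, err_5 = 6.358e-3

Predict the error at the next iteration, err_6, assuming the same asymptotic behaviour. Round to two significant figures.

First estimate the order: p ≈ ln(err_5/err_4) / ln(err_4/err_3) = ln(6.358e-3/2.766e-2)/ln(2.766e-2/7.913e-2) = ln(0.229863)/ln(0.349551) ≈ 1.3988.
Then err_6 ≈ err_5·(err_5/err_4)^p = 6.358e-3·(0.229863)^1.3988 = 6.358e-3·0.127886 ≈ 0.0008131.

8.1e-4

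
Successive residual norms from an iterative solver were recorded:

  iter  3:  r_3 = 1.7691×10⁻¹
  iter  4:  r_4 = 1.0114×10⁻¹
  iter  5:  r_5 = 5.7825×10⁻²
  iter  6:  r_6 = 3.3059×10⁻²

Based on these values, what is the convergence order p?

Consecutive ratios: r_6/r_5 = 3.3059×10⁻²/5.7825×10⁻² = 0.571708, r_5/r_4 = 5.7825×10⁻²/1.0114×10⁻¹ = 0.571732.
p ≈ ln(0.571708)/ln(0.571732) = -0.5591/-0.5591 ≈ 1.00.
So the convergence is linear (order 1).

1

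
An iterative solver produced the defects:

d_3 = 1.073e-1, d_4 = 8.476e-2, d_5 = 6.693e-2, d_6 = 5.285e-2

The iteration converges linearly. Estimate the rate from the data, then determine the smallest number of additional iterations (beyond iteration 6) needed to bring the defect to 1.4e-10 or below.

Rate ρ ≈ d_6/d_5 = 5.285e-2/6.693e-2 = 0.7896.
After j more steps, d_{6+j} ≈ 5.285e-2·ρ^j; need ρ^j ≤ 1.4e-10/5.285e-2 = 2.64901e-09.
j ≥ ln(2.64901e-09)/ln(0.7896) = -19.7491/-0.23623 = 83.601.
So 84 more iterations are needed.

84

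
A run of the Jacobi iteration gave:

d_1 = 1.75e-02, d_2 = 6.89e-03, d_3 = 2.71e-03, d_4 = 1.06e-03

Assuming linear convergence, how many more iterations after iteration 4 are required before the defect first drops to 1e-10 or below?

18

Rate ρ ≈ d_4/d_3 = 1.06e-03/2.71e-03 = 0.3911.
After j more steps, d_{4+j} ≈ 1.06e-03·ρ^j; need ρ^j ≤ 1e-10/1.06e-03 = 9.43396e-08.
j ≥ ln(9.43396e-08)/ln(0.3911) = -16.1764/-0.93879 = 17.231.
So 18 more iterations are needed.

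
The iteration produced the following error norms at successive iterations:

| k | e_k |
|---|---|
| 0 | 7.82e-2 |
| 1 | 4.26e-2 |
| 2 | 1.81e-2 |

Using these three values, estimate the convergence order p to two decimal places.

1.41

p ≈ ln(e_2/e_1) / ln(e_1/e_0)
  = ln(1.81e-2/4.26e-2) / ln(4.26e-2/7.82e-2)
  = ln(0.424883) / ln(0.544757)
  = -0.85594 / -0.60742 ≈ 1.40914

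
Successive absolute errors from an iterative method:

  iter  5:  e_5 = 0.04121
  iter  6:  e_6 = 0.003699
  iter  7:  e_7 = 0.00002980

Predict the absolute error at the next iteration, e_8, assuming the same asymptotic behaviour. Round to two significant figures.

First estimate the order: p ≈ ln(e_7/e_6) / ln(e_6/e_5) = ln(0.00002980/0.003699)/ln(0.003699/0.04121) = ln(0.00805623)/ln(0.0897598) ≈ 2.0000.
Then e_8 ≈ e_7·(e_7/e_6)^p = 0.00002980·(0.00805623)^2.0000 = 0.00002980·6.49028e-05 ≈ 1.934e-09.

1.9e-9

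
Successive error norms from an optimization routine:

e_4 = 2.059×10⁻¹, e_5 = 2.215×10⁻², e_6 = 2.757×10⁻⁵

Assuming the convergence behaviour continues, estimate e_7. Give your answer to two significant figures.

First estimate the order: p ≈ ln(e_6/e_5) / ln(e_5/e_4) = ln(2.757×10⁻⁵/2.215×10⁻²)/ln(2.215×10⁻²/2.059×10⁻¹) = ln(0.0012447)/ln(0.107576) ≈ 3.0001.
Then e_7 ≈ e_6·(e_6/e_5)^p = 2.757×10⁻⁵·(0.0012447)^3.0001 = 2.757×10⁻⁵·1.9271e-09 ≈ 5.313e-14.

5.3e-14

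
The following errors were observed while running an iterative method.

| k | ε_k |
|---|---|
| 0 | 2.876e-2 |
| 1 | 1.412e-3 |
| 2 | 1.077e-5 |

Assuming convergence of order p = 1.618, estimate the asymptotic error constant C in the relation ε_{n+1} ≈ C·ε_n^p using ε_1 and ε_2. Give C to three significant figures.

C ≈ ε_2 / ε_1^1.618
  = 1.077e-5 / (1.412e-3)^1.618
  = 1.077e-5 / 2.44587e-05 ≈ 0.44033

0.440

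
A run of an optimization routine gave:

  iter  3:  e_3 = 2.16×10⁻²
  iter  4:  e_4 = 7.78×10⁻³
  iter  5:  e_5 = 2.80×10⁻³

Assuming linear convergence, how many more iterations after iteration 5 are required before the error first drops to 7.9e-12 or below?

Rate ρ ≈ e_5/e_4 = 2.80×10⁻³/7.78×10⁻³ = 0.3599.
After j more steps, e_{5+j} ≈ 2.80×10⁻³·ρ^j; need ρ^j ≤ 7.9e-12/2.80×10⁻³ = 2.82143e-09.
j ≥ ln(2.82143e-09)/ln(0.3599) = -19.6860/-1.02193 = 19.264.
So 20 more iterations are needed.

20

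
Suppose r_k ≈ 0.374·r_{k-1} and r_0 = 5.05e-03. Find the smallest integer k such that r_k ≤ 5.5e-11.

19

After k steps, r_k ≈ 5.05e-03·0.374^k.
Need 0.374^k ≤ 5.5e-11/5.05e-03 = 1.08911e-08.
k ≥ ln(1.08911e-08)/ln(0.374) = -18.3353/-0.98350 = 18.643.
Smallest integer k = 19.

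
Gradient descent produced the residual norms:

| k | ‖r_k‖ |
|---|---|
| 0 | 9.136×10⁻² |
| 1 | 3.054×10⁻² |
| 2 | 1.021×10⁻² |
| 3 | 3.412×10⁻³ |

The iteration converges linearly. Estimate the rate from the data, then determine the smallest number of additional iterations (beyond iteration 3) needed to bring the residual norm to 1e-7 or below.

Rate ρ ≈ ‖r_3‖/‖r_2‖ = 3.412×10⁻³/1.021×10⁻² = 0.3342.
After j more steps, ‖r_{3+j}‖ ≈ 3.412×10⁻³·ρ^j; need ρ^j ≤ 1e-7/3.412×10⁻³ = 2.93083e-05.
j ≥ ln(2.93083e-05)/ln(0.3342) = -10.4376/-1.09602 = 9.523.
So 10 more iterations are needed.

10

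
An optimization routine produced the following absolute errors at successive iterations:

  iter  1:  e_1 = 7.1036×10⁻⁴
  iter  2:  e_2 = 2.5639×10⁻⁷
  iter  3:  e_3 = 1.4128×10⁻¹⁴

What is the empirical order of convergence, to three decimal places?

2.109

p ≈ ln(e_3/e_2) / ln(e_2/e_1)
  = ln(1.4128×10⁻¹⁴/2.5639×10⁻⁷) / ln(2.5639×10⁻⁷/7.1036×10⁻⁴)
  = ln(5.51036e-08) / ln(0.00036093)
  = -16.714051 / -7.926827 ≈ 2.108542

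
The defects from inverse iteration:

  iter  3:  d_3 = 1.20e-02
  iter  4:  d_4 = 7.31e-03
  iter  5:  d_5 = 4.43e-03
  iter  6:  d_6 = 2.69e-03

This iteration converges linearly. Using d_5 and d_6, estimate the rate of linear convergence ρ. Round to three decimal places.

0.607

ρ ≈ d_6/d_5 = 2.69e-03/4.43e-03 = 0.60722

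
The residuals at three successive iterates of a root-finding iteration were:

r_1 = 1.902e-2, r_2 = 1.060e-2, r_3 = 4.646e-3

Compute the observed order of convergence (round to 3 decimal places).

p ≈ ln(r_3/r_2) / ln(r_2/r_1)
  = ln(4.646e-3/1.060e-2) / ln(1.060e-2/1.902e-2)
  = ln(0.438302) / ln(0.557308)
  = -0.824847 / -0.584637 ≈ 1.410870

1.411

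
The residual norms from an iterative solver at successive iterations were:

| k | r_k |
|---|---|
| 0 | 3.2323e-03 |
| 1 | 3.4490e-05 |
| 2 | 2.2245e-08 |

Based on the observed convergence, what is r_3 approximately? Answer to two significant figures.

1.5e-13

First estimate the order: p ≈ ln(r_2/r_1) / ln(r_1/r_0) = ln(2.2245e-08/3.4490e-05)/ln(3.4490e-05/3.2323e-03) = ln(0.00064497)/ln(0.0106704) ≈ 1.6180.
Then r_3 ≈ r_2·(r_2/r_1)^p = 2.2245e-08·(0.00064497)^1.6180 = 2.2245e-08·6.88391e-06 ≈ 1.531e-13.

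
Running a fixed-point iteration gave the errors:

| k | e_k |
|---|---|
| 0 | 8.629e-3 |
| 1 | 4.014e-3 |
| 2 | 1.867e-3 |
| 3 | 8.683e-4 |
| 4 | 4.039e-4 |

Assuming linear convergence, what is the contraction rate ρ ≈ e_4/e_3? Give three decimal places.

0.465

ρ ≈ e_4/e_3 = 4.039e-4/8.683e-4 = 0.46516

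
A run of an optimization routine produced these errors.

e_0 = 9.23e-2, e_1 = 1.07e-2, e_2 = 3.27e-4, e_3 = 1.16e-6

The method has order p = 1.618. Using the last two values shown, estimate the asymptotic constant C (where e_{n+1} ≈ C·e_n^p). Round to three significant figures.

C ≈ e_3 / e_2^1.618
  = 1.16e-6 / (3.27e-4)^1.618
  = 1.16e-6 / 2.29371e-06 ≈ 0.50573

0.506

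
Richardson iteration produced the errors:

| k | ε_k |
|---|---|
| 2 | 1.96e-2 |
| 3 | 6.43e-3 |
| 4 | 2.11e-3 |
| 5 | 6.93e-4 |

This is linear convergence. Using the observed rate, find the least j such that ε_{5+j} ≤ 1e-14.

Rate ρ ≈ ε_5/ε_4 = 6.93e-4/2.11e-3 = 0.3284.
After j more steps, ε_{5+j} ≈ 6.93e-4·ρ^j; need ρ^j ≤ 1e-14/6.93e-4 = 1.443e-11.
j ≥ ln(1.443e-11)/ln(0.3284) = -24.9617/-1.11352 = 22.417.
So 23 more iterations are needed.

23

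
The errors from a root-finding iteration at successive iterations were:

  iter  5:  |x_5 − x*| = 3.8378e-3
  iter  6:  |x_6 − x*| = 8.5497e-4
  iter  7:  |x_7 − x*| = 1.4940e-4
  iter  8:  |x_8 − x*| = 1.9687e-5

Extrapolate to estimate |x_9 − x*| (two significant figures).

1.9e-6

First estimate the order: p ≈ ln(|x_8 − x*|/|x_7 − x*|) / ln(|x_7 − x*|/|x_6 − x*|) = ln(1.9687e-5/1.4940e-4)/ln(1.4940e-4/8.5497e-4) = ln(0.131774)/ln(0.174743) ≈ 1.1618.
Then |x_9 − x*| ≈ |x_8 − x*|·(|x_8 − x*|/|x_7 − x*|)^p = 1.9687e-5·(0.131774)^1.1618 = 1.9687e-5·0.0949332 ≈ 1.869e-06.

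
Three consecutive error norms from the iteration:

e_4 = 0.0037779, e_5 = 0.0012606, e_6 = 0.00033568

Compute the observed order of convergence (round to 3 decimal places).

1.206

p ≈ ln(e_6/e_5) / ln(e_5/e_4)
  = ln(0.00033568/0.0012606) / ln(0.0012606/0.0037779)
  = ln(0.266286) / ln(0.333677)
  = -1.323184 / -1.097582 ≈ 1.205545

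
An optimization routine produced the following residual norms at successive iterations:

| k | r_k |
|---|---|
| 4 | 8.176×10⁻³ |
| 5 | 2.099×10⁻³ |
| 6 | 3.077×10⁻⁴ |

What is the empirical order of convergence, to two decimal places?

1.41

p ≈ ln(r_6/r_5) / ln(r_5/r_4)
  = ln(3.077×10⁻⁴/2.099×10⁻³) / ln(2.099×10⁻³/8.176×10⁻³)
  = ln(0.146594) / ln(0.256727)
  = -1.92009 / -1.35974 ≈ 1.41210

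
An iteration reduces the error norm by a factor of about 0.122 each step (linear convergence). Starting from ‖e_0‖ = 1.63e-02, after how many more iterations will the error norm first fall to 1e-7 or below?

After k steps, ‖e_k‖ ≈ 1.63e-02·0.122^k.
Need 0.122^k ≤ 1e-7/1.63e-02 = 6.13497e-06.
k ≥ ln(6.13497e-06)/ln(0.122) = -12.0015/-2.10373 = 5.705.
Smallest integer k = 6.

6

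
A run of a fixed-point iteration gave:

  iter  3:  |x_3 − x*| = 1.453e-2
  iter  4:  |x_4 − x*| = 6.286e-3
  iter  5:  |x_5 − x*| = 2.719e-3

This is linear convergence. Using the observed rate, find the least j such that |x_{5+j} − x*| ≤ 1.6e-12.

26

Rate ρ ≈ |x_5 − x*|/|x_4 − x*| = 2.719e-3/6.286e-3 = 0.4325.
After j more steps, |x_{5+j} − x*| ≈ 2.719e-3·ρ^j; need ρ^j ≤ 1.6e-12/2.719e-3 = 5.88452e-10.
j ≥ ln(5.88452e-10)/ln(0.4325) = -21.2535/-0.83817 = 25.357.
So 26 more iterations are needed.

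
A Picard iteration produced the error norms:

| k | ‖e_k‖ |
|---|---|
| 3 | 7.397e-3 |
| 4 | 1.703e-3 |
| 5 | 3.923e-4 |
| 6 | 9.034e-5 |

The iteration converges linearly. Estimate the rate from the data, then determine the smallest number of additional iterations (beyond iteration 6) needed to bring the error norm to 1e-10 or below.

10

Rate ρ ≈ ‖e_6‖/‖e_5‖ = 9.034e-5/3.923e-4 = 0.2303.
After j more steps, ‖e_{6+j}‖ ≈ 9.034e-5·ρ^j; need ρ^j ≤ 1e-10/9.034e-5 = 1.10693e-06.
j ≥ ln(1.10693e-06)/ln(0.2303) = -13.7139/-1.46837 = 9.340.
So 10 more iterations are needed.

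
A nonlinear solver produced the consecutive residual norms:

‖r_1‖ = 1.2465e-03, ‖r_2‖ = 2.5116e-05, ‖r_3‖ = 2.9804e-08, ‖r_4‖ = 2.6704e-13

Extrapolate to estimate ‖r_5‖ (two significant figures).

First estimate the order: p ≈ ln(‖r_4‖/‖r_3‖) / ln(‖r_3‖/‖r_2‖) = ln(2.6704e-13/2.9804e-08)/ln(2.9804e-08/2.5116e-05) = ln(8.95987e-06)/ln(0.00118665) ≈ 1.7253.
Then ‖r_5‖ ≈ ‖r_4‖·(‖r_4‖/‖r_3‖)^p = 2.6704e-13·(8.95987e-06)^1.7253 = 2.6704e-13·1.95527e-09 ≈ 5.221e-22.

5.2e-22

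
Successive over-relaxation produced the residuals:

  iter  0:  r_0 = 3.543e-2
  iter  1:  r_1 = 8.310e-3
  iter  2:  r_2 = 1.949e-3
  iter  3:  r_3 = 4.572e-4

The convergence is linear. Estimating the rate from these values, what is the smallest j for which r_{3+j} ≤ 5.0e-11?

12

Rate ρ ≈ r_3/r_2 = 4.572e-4/1.949e-3 = 0.2346.
After j more steps, r_{3+j} ≈ 4.572e-4·ρ^j; need ρ^j ≤ 5.0e-11/4.572e-4 = 1.09361e-07.
j ≥ ln(1.09361e-07)/ln(0.2346) = -16.0286/-1.44987 = 11.055.
So 12 more iterations are needed.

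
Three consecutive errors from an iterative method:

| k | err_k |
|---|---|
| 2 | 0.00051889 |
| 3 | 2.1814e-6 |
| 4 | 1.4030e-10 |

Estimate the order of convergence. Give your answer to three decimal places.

p ≈ ln(err_4/err_3) / ln(err_3/err_2)
  = ln(1.4030e-10/2.1814e-6) / ln(2.1814e-6/0.00051889)
  = ln(6.43165e-05) / ln(0.00420397)
  = -9.651694 / -5.471726 ≈ 1.763921

1.764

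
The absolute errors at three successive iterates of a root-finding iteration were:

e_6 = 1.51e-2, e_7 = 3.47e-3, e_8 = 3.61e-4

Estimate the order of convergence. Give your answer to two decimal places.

p ≈ ln(e_8/e_7) / ln(e_7/e_6)
  = ln(3.61e-4/3.47e-3) / ln(3.47e-3/1.51e-2)
  = ln(0.104035) / ln(0.229801)
  = -2.26303 / -1.47054 ≈ 1.53891

1.54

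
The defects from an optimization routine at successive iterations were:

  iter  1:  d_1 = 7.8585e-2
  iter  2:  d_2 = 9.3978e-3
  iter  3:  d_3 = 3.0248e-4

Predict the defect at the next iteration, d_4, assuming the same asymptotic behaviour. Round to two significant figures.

First estimate the order: p ≈ ln(d_3/d_2) / ln(d_2/d_1) = ln(3.0248e-4/9.3978e-3)/ln(9.3978e-3/7.8585e-2) = ln(0.0321863)/ln(0.119588) ≈ 1.6180.
Then d_4 ≈ d_3·(d_3/d_2)^p = 3.0248e-4·(0.0321863)^1.6180 = 3.0248e-4·0.00384957 ≈ 1.164e-06.

1.2e-6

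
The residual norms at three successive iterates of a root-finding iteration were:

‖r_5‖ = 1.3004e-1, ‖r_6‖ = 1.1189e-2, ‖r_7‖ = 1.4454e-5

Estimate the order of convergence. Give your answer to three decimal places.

p ≈ ln(‖r_7‖/‖r_6‖) / ln(‖r_6‖/‖r_5‖)
  = ln(1.4454e-5/1.1189e-2) / ln(1.1189e-2/1.3004e-1)
  = ln(0.0012918) / ln(0.0860428)
  = -6.651719 / -2.452910 ≈ 2.711766

2.712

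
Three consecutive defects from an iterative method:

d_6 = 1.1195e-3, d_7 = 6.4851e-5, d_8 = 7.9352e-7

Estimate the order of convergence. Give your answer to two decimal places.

p ≈ ln(d_8/d_7) / ln(d_7/d_6)
  = ln(7.9352e-7/6.4851e-5) / ln(6.4851e-5/1.1195e-3)
  = ln(0.012236) / ln(0.0579285)
  = -4.40337 / -2.84855 ≈ 1.54583

1.55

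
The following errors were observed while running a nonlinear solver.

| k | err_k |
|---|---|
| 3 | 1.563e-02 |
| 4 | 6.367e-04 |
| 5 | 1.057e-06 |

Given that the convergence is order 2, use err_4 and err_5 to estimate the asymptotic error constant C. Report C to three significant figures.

2.61

C ≈ err_5 / err_4^2
  = 1.057e-06 / (6.367e-04)^2
  = 1.057e-06 / 4.05387e-07 ≈ 2.6074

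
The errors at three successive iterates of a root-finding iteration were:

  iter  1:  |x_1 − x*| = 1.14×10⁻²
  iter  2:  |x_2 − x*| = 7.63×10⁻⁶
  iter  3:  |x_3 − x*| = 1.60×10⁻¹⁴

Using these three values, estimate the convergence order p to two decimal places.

2.73

p ≈ ln(|x_3 − x*|/|x_2 − x*|) / ln(|x_2 − x*|/|x_1 − x*|)
  = ln(1.60×10⁻¹⁴/7.63×10⁻⁶) / ln(7.63×10⁻⁶/1.14×10⁻²)
  = ln(2.09699e-09) / ln(0.000669298)
  = -19.98276 / -7.30928 ≈ 2.73389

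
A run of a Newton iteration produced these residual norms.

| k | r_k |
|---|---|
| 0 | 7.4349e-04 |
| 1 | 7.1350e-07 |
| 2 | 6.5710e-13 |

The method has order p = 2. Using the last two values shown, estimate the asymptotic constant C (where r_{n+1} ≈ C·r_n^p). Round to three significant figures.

1.29

C ≈ r_2 / r_1^2
  = 6.5710e-13 / (7.1350e-07)^2
  = 6.5710e-13 / 5.09082e-13 ≈ 1.2908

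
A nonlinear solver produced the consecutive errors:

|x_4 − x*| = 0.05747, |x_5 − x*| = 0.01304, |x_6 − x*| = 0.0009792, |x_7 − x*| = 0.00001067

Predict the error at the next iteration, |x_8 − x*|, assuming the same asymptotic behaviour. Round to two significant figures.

First estimate the order: p ≈ ln(|x_7 − x*|/|x_6 − x*|) / ln(|x_6 − x*|/|x_5 − x*|) = ln(0.00001067/0.0009792)/ln(0.0009792/0.01304) = ln(0.0108967)/ln(0.075092) ≈ 1.7455.
Then |x_8 − x*| ≈ |x_7 − x*|·(|x_7 − x*|/|x_6 − x*|)^p = 0.00001067·(0.0108967)^1.7455 = 0.00001067·0.000375058 ≈ 4.002e-09.

4.0e-9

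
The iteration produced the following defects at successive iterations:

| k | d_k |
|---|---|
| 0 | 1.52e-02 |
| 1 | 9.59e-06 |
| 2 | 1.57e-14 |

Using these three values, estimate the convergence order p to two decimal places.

2.75

p ≈ ln(d_2/d_1) / ln(d_1/d_0)
  = ln(1.57e-14/9.59e-06) / ln(9.59e-06/1.52e-02)
  = ln(1.63712e-09) / ln(0.000630921)
  = -20.23033 / -7.36833 ≈ 2.74558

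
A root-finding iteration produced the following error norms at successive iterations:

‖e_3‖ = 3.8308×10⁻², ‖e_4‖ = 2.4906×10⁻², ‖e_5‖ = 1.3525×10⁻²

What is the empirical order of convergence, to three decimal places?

1.418

p ≈ ln(‖e_5‖/‖e_4‖) / ln(‖e_4‖/‖e_3‖)
  = ln(1.3525×10⁻²/2.4906×10⁻²) / ln(2.4906×10⁻²/3.8308×10⁻²)
  = ln(0.543042) / ln(0.650151)
  = -0.610569 / -0.430551 ≈ 1.418111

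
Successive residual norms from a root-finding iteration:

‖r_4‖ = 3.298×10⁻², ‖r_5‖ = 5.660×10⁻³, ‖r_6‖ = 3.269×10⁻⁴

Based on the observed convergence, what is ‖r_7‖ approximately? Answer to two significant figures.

First estimate the order: p ≈ ln(‖r_6‖/‖r_5‖) / ln(‖r_5‖/‖r_4‖) = ln(3.269×10⁻⁴/5.660×10⁻³)/ln(5.660×10⁻³/3.298×10⁻²) = ln(0.0577562)/ln(0.171619) ≈ 1.6179.
Then ‖r_7‖ ≈ ‖r_6‖·(‖r_6‖/‖r_5‖)^p = 3.269×10⁻⁴·(0.0577562)^1.6179 = 3.269×10⁻⁴·0.00991723 ≈ 3.242e-06.

3.2e-6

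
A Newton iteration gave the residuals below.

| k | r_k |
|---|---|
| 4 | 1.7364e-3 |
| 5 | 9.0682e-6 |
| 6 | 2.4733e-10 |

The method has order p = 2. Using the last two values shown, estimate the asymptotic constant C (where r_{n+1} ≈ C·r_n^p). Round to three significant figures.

3.01

C ≈ r_6 / r_5^2
  = 2.4733e-10 / (9.0682e-6)^2
  = 2.4733e-10 / 8.22323e-11 ≈ 3.0077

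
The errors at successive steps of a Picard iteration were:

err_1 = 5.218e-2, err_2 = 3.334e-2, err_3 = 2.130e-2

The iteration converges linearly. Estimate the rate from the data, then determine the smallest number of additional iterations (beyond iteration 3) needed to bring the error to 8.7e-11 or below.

44

Rate ρ ≈ err_3/err_2 = 2.130e-2/3.334e-2 = 0.6389.
After j more steps, err_{3+j} ≈ 2.130e-2·ρ^j; need ρ^j ≤ 8.7e-11/2.130e-2 = 4.08451e-09.
j ≥ ln(4.08451e-09)/ln(0.6389) = -19.3161/-0.44801 = 43.115.
So 44 more iterations are needed.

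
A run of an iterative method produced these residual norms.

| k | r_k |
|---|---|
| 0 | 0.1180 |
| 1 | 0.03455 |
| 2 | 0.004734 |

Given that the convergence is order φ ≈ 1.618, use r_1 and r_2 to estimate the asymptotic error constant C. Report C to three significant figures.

C ≈ r_2 / r_1^1.618
  = 0.004734 / (0.03455)^1.618
  = 0.004734 / 0.00431727 ≈ 1.0965

1.10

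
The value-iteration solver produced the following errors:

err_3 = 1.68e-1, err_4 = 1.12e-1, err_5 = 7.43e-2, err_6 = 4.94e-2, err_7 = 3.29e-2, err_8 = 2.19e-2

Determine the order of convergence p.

Consecutive ratios: err_8/err_7 = 2.19e-2/3.29e-2 = 0.665653, err_7/err_6 = 3.29e-2/4.94e-2 = 0.665992.
p ≈ ln(0.665653)/ln(0.665992) = -0.4070/-0.4065 ≈ 1.00.
So the convergence is linear (order 1).

1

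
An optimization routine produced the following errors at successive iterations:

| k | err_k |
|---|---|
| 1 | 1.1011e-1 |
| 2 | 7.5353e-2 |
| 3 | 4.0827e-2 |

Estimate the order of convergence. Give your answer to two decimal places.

1.62

p ≈ ln(err_3/err_2) / ln(err_2/err_1)
  = ln(4.0827e-2/7.5353e-2) / ln(7.5353e-2/1.1011e-1)
  = ln(0.54181) / ln(0.684343)
  = -0.61284 / -0.37930 ≈ 1.61571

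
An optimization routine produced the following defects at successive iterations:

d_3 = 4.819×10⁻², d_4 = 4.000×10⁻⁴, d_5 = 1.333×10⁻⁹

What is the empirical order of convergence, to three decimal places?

2.632

p ≈ ln(d_5/d_4) / ln(d_4/d_3)
  = ln(1.333×10⁻⁹/4.000×10⁻⁴) / ln(4.000×10⁻⁴/4.819×10⁻²)
  = ln(3.3325e-06) / ln(0.00830048)
  = -12.611788 / -4.791442 ≈ 2.632149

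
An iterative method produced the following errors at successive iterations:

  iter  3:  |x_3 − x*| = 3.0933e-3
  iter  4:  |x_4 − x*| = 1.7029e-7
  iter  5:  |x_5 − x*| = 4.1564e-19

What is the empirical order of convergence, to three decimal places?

p ≈ ln(|x_5 − x*|/|x_4 − x*|) / ln(|x_4 − x*|/|x_3 − x*|)
  = ln(4.1564e-19/1.7029e-7) / ln(1.7029e-7/3.0933e-3)
  = ln(2.44078e-12) / ln(5.50512e-05)
  = -26.738703 / -9.807247 ≈ 2.726423

2.726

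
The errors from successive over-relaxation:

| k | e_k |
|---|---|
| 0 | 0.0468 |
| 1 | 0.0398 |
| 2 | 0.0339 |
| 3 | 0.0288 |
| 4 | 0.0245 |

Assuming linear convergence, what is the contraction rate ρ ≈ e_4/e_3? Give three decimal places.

0.851

ρ ≈ e_4/e_3 = 0.0245/0.0288 = 0.85069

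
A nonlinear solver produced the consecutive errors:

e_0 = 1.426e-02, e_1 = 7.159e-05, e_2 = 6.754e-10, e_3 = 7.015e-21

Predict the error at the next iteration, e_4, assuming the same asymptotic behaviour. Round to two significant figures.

6.9e-45

First estimate the order: p ≈ ln(e_3/e_2) / ln(e_2/e_1) = ln(7.015e-21/6.754e-10)/ln(6.754e-10/7.159e-05) = ln(1.03864e-11)/ln(9.43428e-06) ≈ 2.1857.
Then e_4 ≈ e_3·(e_3/e_2)^p = 7.015e-21·(1.03864e-11)^2.1857 = 7.015e-21·9.84663e-25 ≈ 6.907e-45.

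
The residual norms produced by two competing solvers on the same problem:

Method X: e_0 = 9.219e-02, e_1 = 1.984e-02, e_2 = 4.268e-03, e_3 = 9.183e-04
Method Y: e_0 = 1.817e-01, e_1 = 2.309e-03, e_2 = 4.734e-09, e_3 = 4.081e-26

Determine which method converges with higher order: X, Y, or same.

Y

Method X: p ≈ ln(9.183e-04/4.268e-03)/ln(4.268e-03/1.984e-02) ≈ 1.00.
Method Y: p ≈ ln(4.081e-26/4.734e-09)/ln(4.734e-09/2.309e-03) ≈ 3.00.
Method Y has the higher order (≈3.0 vs ≈1.0).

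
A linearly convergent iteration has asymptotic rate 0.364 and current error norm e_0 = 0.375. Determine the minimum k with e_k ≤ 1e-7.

15

After k steps, e_k ≈ 0.375·0.364^k.
Need 0.364^k ≤ 1e-7/0.375 = 2.66667e-07.
k ≥ ln(2.66667e-07)/ln(0.364) = -15.1373/-1.01060 = 14.979.
Smallest integer k = 15.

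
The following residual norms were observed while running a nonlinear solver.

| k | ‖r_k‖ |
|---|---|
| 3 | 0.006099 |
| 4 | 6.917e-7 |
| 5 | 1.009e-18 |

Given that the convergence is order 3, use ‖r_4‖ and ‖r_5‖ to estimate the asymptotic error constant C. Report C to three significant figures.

3.05

C ≈ ‖r_5‖ / ‖r_4‖^3
  = 1.009e-18 / (6.917e-7)^3
  = 1.009e-18 / 3.30943e-19 ≈ 3.0489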